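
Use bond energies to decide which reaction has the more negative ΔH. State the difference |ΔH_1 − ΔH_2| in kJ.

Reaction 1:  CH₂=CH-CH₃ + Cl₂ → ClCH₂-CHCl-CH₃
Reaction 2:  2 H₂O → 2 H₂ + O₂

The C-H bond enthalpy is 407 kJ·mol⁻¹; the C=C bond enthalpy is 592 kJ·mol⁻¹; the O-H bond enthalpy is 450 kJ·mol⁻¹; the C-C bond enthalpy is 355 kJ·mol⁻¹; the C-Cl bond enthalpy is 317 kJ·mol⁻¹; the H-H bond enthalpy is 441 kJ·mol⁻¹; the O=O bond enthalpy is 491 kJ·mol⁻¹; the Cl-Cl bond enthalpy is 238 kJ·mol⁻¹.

Reaction 1:
  Bonds broken (reactants):
    C-C: 1 × 355 = 355
    C-H: 6 × 407 = 2442
    C=C: 1 × 592 = 592
    Cl-Cl: 1 × 238 = 238
    Σ(broken) = 3627 kJ
  Bonds formed (products):
    C-C: 2 × 355 = 710
    C-Cl: 2 × 317 = 634
    C-H: 6 × 407 = 2442
    Σ(formed) = 3786 kJ
  ΔH_1 = 3627 − 3786 = −159 kJ
Reaction 2:
  Bonds broken (reactants):
    O-H: 4 × 450 = 1800
    Σ(broken) = 1800 kJ
  Bonds formed (products):
    H-H: 2 × 441 = 882
    O=O: 1 × 491 = 491
    Σ(formed) = 1373 kJ
  ΔH_2 = 1800 − 1373 = +427 kJ
ΔH_1 − ΔH_2 = −586 kJ, so reaction 1 has the more negative ΔH; |ΔH_1 − ΔH_2| = 586 kJ.

Reaction 1, by 586 kJ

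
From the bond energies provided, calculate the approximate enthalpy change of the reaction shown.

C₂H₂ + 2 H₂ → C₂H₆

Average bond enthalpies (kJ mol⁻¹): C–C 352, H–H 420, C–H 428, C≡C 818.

Bonds broken (reactants):
  C≡C: 1 × 818 = 818
  C–H: 2 × 428 = 856
  H–H: 2 × 420 = 840
  Σ(broken) = 2514 kJ
Bonds formed (products):
  C–C: 1 × 352 = 352
  C–H: 6 × 428 = 2568
  Σ(formed) = 2920 kJ
ΔH = Σ(broken) − Σ(formed) = 2514 − 2920 = −406 kJ

ΔH ≈ −406 kJ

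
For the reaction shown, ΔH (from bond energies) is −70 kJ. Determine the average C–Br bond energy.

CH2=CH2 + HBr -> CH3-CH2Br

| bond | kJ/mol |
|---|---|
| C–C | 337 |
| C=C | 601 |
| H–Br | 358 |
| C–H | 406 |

Let D be the C–Br bond energy.
Σ(broken) = 4×406 + 1×601 + 1×358 = 2583
Σ(formed) = 1×D + 1×337 + 5×406 = 2367 + D
ΔH = Σ(broken) − Σ(formed) = (2583) − (2367 + D) = +216 − D
Setting this equal to −70 kJ gives D = 286 kJ/mol.

D(C–Br) ≈ 286 kJ/mol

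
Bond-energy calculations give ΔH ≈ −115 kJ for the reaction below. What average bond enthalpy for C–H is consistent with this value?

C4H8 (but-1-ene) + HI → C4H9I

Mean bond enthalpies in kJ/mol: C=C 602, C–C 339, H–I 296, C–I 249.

Let D be the C–H bond energy.
Σ(broken) = 2×339 + 8×D + 1×602 + 1×296 = 1576 + 8D
Σ(formed) = 3×339 + 9×D + 1×249 = 1266 + 9D
ΔH = Σ(broken) − Σ(formed) = (1576 + 8D) − (1266 + 9D) = +310 − D
Setting this equal to −115 kJ gives D = 425 kJ/mol.

D(C–H) ≈ 425 kJ/mol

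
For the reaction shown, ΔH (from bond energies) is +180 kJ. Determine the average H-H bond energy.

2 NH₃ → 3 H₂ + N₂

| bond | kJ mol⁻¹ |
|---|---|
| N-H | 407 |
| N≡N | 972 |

Let D be the H-H bond energy.
Σ(broken) = 6×407 = 2442
Σ(formed) = 3×D + 1×972 = 972 + 3D
ΔH = Σ(broken) − Σ(formed) = (2442) − (972 + 3D) = +1470 − 3D
Setting this equal to +180 kJ gives 3D = 1290, so D = 430 kJ/mol.

D(H-H) ≈ 430 kJ/mol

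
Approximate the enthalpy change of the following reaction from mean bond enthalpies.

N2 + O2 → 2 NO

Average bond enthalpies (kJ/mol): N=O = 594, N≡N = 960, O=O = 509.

ΔH ≈ +281 kJ

Bonds broken (reactants):
  N≡N: 1 × 960 = 960
  O=O: 1 × 509 = 509
  Σ(broken) = 1469 kJ
Bonds formed (products):
  N=O: 2 × 594 = 1188
  Σ(formed) = 1188 kJ
ΔH = Σ(broken) − Σ(formed) = 1469 − 1188 = +281 kJ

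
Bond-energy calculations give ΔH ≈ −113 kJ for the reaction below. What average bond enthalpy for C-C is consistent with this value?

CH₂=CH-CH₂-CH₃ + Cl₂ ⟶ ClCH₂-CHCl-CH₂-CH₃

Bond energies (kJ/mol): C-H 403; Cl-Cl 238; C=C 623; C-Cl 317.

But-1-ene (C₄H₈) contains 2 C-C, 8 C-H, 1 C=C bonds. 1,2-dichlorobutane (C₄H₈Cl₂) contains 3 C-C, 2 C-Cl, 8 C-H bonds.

D(C-C) ≈ 340 kJ/mol

Let D be the C-C bond energy.
Σ(broken) = 2×D + 8×403 + 1×623 + 1×238 = 4085 + 2D
Σ(formed) = 3×D + 2×317 + 8×403 = 3858 + 3D
ΔH = Σ(broken) − Σ(formed) = (4085 + 2D) − (3858 + 3D) = +227 − D
Setting this equal to −113 kJ gives D = 340 kJ/mol.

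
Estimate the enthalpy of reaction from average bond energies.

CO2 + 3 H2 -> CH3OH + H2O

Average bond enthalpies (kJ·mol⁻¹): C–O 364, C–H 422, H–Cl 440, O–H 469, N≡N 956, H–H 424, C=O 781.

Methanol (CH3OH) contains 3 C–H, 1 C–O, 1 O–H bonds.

ΔH ≈ −203 kJ

Bonds broken (reactants):
  C=O: 2 × 781 = 1562
  H–H: 3 × 424 = 1272
  Σ(broken) = 2834 kJ
Bonds formed (products):
  C–H: 3 × 422 = 1266
  C–O: 1 × 364 = 364
  O–H: 3 × 469 = 1407
  Σ(formed) = 3037 kJ
ΔH = Σ(broken) − Σ(formed) = 2834 − 3037 = −203 kJ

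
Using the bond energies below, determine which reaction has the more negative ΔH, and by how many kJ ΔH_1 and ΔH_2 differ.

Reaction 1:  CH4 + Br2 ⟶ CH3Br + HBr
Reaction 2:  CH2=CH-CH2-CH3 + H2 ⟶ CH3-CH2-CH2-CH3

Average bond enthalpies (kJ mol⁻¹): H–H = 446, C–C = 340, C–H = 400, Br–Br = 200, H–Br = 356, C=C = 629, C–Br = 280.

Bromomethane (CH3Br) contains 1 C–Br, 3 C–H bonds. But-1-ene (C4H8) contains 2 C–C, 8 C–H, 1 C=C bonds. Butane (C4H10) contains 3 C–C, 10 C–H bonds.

Reaction 2, by 29 kJ

Reaction 1:
  Bonds broken (reactants):
    Br–Br: 1 × 200 = 200
    C–H: 4 × 400 = 1600
    Σ(broken) = 1800 kJ
  Bonds formed (products):
    C–Br: 1 × 280 = 280
    C–H: 3 × 400 = 1200
    H–Br: 1 × 356 = 356
    Σ(formed) = 1836 kJ
  ΔH_1 = 1800 − 1836 = −36 kJ
Reaction 2:
  Bonds broken (reactants):
    C–C: 2 × 340 = 680
    C–H: 8 × 400 = 3200
    C=C: 1 × 629 = 629
    H–H: 1 × 446 = 446
    Σ(broken) = 4955 kJ
  Bonds formed (products):
    C–C: 3 × 340 = 1020
    C–H: 10 × 400 = 4000
    Σ(formed) = 5020 kJ
  ΔH_2 = 4955 − 5020 = −65 kJ
ΔH_1 − ΔH_2 = +29 kJ, so reaction 2 has the more negative ΔH; |ΔH_1 − ΔH_2| = 29 kJ.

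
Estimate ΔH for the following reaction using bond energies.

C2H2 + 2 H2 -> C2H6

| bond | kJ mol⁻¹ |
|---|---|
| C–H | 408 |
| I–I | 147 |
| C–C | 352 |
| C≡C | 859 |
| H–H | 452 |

ΔH ≈ −221 kJ

Bonds broken (reactants):
  C≡C: 1 × 859 = 859
  C–H: 2 × 408 = 816
  H–H: 2 × 452 = 904
  Σ(broken) = 2579 kJ
Bonds formed (products):
  C–C: 1 × 352 = 352
  C–H: 6 × 408 = 2448
  Σ(formed) = 2800 kJ
ΔH = Σ(broken) − Σ(formed) = 2579 − 2800 = −221 kJ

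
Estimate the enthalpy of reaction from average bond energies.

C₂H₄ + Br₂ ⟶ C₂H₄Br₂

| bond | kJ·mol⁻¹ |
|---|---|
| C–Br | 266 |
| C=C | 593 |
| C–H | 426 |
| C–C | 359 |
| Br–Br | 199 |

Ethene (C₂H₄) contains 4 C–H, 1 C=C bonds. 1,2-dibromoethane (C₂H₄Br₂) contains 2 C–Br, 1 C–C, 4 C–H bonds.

Bonds broken (reactants):
  Br–Br: 1 × 199 = 199
  C–H: 4 × 426 = 1704
  C=C: 1 × 593 = 593
  Σ(broken) = 2496 kJ
Bonds formed (products):
  C–Br: 2 × 266 = 532
  C–C: 1 × 359 = 359
  C–H: 4 × 426 = 1704
  Σ(formed) = 2595 kJ
ΔH = Σ(broken) − Σ(formed) = 2496 − 2595 = −99 kJ

ΔH ≈ −99 kJ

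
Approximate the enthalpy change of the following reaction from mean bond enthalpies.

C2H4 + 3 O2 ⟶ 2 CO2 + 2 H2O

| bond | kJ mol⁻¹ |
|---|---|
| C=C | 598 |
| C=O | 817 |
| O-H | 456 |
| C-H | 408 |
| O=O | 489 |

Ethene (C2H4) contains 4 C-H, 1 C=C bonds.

Bonds broken (reactants):
  C-H: 4 × 408 = 1632
  C=C: 1 × 598 = 598
  O=O: 3 × 489 = 1467
  Σ(broken) = 3697 kJ
Bonds formed (products):
  C=O: 4 × 817 = 3268
  O-H: 4 × 456 = 1824
  Σ(formed) = 5092 kJ
ΔH = Σ(broken) − Σ(formed) = 3697 − 5092 = −1395 kJ

ΔH ≈ −1395 kJ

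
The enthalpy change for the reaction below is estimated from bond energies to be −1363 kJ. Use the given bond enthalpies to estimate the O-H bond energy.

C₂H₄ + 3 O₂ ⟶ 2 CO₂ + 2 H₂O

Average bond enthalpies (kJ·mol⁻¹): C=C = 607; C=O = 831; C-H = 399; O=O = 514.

Let D be the O-H bond energy.
Σ(broken) = 4×399 + 1×607 + 3×514 = 3745
Σ(formed) = 4×831 + 4×D = 3324 + 4D
ΔH = Σ(broken) − Σ(formed) = (3745) − (3324 + 4D) = +421 − 4D
Setting this equal to −1363 kJ gives 4D = 1784, so D = 446 kJ/mol.

D(O-H) ≈ 446 kJ/mol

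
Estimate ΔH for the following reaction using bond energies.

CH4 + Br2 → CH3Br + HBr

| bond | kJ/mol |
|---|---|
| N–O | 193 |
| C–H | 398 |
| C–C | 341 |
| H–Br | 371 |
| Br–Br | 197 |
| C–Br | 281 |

Bonds broken (reactants):
  Br–Br: 1 × 197 = 197
  C–H: 4 × 398 = 1592
  Σ(broken) = 1789 kJ
Bonds formed (products):
  C–Br: 1 × 281 = 281
  C–H: 3 × 398 = 1194
  H–Br: 1 × 371 = 371
  Σ(formed) = 1846 kJ
ΔH = Σ(broken) − Σ(formed) = 1789 − 1846 = −57 kJ

ΔH ≈ −57 kJ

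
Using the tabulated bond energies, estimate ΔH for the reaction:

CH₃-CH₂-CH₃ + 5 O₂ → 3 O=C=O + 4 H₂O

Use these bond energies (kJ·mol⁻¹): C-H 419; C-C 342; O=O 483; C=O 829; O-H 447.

ΔH ≈ −2099 kJ

Bonds broken (reactants):
  C-C: 2 × 342 = 684
  C-H: 8 × 419 = 3352
  O=O: 5 × 483 = 2415
  Σ(broken) = 6451 kJ
Bonds formed (products):
  C=O: 6 × 829 = 4974
  O-H: 8 × 447 = 3576
  Σ(formed) = 8550 kJ
ΔH = Σ(broken) − Σ(formed) = 6451 − 8550 = −2099 kJ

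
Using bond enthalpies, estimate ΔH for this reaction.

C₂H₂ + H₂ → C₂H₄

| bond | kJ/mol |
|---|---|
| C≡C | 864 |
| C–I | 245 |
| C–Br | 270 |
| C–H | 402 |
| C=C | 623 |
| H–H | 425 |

Bonds broken (reactants):
  C≡C: 1 × 864 = 864
  C–H: 2 × 402 = 804
  H–H: 1 × 425 = 425
  Σ(broken) = 2093 kJ
Bonds formed (products):
  C–H: 4 × 402 = 1608
  C=C: 1 × 623 = 623
  Σ(formed) = 2231 kJ
ΔH = Σ(broken) − Σ(formed) = 2093 − 2231 = −138 kJ

ΔH ≈ −138 kJ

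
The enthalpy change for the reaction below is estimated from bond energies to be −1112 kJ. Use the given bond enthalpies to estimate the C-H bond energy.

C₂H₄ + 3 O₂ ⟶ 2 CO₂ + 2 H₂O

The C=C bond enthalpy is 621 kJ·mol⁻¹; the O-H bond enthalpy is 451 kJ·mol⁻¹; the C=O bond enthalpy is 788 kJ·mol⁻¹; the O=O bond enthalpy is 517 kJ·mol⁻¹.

Let D be the C-H bond energy.
Σ(broken) = 4×D + 1×621 + 3×517 = 2172 + 4D
Σ(formed) = 4×788 + 4×451 = 4956
ΔH = Σ(broken) − Σ(formed) = (2172 + 4D) − (4956) = −2784 + 4D
Setting this equal to −1112 kJ gives 4D = 1672, so D = 418 kJ/mol.

D(C-H) ≈ 418 kJ/mol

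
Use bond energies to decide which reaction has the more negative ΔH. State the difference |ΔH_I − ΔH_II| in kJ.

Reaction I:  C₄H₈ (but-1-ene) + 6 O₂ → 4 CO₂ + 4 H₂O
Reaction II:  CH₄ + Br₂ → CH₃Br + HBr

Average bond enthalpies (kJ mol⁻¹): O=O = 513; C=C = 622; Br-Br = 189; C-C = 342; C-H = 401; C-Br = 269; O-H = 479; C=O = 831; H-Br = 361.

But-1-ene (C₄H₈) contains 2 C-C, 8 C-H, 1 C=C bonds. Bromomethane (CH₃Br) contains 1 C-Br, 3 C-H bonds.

Reaction I:
  Bonds broken (reactants):
    C-C: 2 × 342 = 684
    C-H: 8 × 401 = 3208
    C=C: 1 × 622 = 622
    O=O: 6 × 513 = 3078
    Σ(broken) = 7592 kJ
  Bonds formed (products):
    C=O: 8 × 831 = 6648
    O-H: 8 × 479 = 3832
    Σ(formed) = 10480 kJ
  ΔH_I = 7592 − 10480 = −2888 kJ
Reaction II:
  Bonds broken (reactants):
    Br-Br: 1 × 189 = 189
    C-H: 4 × 401 = 1604
    Σ(broken) = 1793 kJ
  Bonds formed (products):
    C-Br: 1 × 269 = 269
    C-H: 3 × 401 = 1203
    H-Br: 1 × 361 = 361
    Σ(formed) = 1833 kJ
  ΔH_II = 1793 − 1833 = −40 kJ
ΔH_I − ΔH_II = −2848 kJ, so reaction I has the more negative ΔH; |ΔH_I − ΔH_II| = 2848 kJ.

Reaction I, by 2848 kJ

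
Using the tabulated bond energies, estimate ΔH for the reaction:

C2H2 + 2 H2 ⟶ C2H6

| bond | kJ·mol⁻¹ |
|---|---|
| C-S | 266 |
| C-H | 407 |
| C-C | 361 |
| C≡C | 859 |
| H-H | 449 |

ΔH ≈ −232 kJ

Bonds broken (reactants):
  C≡C: 1 × 859 = 859
  C-H: 2 × 407 = 814
  H-H: 2 × 449 = 898
  Σ(broken) = 2571 kJ
Bonds formed (products):
  C-C: 1 × 361 = 361
  C-H: 6 × 407 = 2442
  Σ(formed) = 2803 kJ
ΔH = Σ(broken) − Σ(formed) = 2571 − 2803 = −232 kJ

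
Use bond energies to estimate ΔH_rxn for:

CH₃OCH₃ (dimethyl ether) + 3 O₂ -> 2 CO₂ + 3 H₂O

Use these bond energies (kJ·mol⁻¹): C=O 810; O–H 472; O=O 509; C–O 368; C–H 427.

ΔH ≈ −1247 kJ

Bonds broken (reactants):
  C–H: 6 × 427 = 2562
  C–O: 2 × 368 = 736
  O=O: 3 × 509 = 1527
  Σ(broken) = 4825 kJ
Bonds formed (products):
  C=O: 4 × 810 = 3240
  O–H: 6 × 472 = 2832
  Σ(formed) = 6072 kJ
ΔH = Σ(broken) − Σ(formed) = 4825 − 6072 = −1247 kJ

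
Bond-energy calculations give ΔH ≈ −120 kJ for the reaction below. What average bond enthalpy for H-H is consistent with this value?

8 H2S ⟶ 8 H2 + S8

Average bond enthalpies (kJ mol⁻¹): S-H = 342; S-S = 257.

Let D be the H-H bond energy.
Σ(broken) = 16×342 = 5472
Σ(formed) = 8×D + 8×257 = 2056 + 8D
ΔH = Σ(broken) − Σ(formed) = (5472) − (2056 + 8D) = +3416 − 8D
Setting this equal to −120 kJ gives 8D = 3536, so D = 442 kJ/mol.

D(H-H) ≈ 442 kJ/mol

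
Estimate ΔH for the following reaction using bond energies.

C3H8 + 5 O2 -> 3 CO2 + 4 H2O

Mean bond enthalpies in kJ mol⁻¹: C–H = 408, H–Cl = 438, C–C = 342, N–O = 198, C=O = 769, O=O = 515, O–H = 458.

ΔH ≈ −1755 kJ

Bonds broken (reactants):
  C–C: 2 × 342 = 684
  C–H: 8 × 408 = 3264
  O=O: 5 × 515 = 2575
  Σ(broken) = 6523 kJ
Bonds formed (products):
  C=O: 6 × 769 = 4614
  O–H: 8 × 458 = 3664
  Σ(formed) = 8278 kJ
ΔH = Σ(broken) − Σ(formed) = 6523 − 8278 = −1755 kJ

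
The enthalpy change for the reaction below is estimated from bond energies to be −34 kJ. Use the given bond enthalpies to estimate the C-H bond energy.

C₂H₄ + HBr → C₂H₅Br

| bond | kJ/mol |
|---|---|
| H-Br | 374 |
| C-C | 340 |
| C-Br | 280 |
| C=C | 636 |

D(C-H) ≈ 424 kJ/mol

Let D be the C-H bond energy.
Σ(broken) = 4×D + 1×636 + 1×374 = 1010 + 4D
Σ(formed) = 1×280 + 1×340 + 5×D = 620 + 5D
ΔH = Σ(broken) − Σ(formed) = (1010 + 4D) − (620 + 5D) = +390 − D
Setting this equal to −34 kJ gives D = 424 kJ/mol.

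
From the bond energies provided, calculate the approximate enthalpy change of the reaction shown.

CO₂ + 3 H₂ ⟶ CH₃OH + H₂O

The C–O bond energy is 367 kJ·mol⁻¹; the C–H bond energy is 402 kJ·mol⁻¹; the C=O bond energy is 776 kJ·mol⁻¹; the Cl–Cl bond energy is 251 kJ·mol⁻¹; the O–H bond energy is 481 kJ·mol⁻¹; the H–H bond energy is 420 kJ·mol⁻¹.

ΔH ≈ −204 kJ

Bonds broken (reactants):
  C=O: 2 × 776 = 1552
  H–H: 3 × 420 = 1260
  Σ(broken) = 2812 kJ
Bonds formed (products):
  C–H: 3 × 402 = 1206
  C–O: 1 × 367 = 367
  O–H: 3 × 481 = 1443
  Σ(formed) = 3016 kJ
ΔH = Σ(broken) − Σ(formed) = 2812 − 3016 = −204 kJ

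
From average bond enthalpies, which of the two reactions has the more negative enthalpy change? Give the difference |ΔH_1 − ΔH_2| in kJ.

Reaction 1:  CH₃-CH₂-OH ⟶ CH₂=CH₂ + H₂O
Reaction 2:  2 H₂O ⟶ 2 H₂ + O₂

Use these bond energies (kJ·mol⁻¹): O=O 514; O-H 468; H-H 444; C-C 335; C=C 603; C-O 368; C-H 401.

Reaction 1:
  Bonds broken (reactants):
    C-C: 1 × 335 = 335
    C-H: 5 × 401 = 2005
    C-O: 1 × 368 = 368
    O-H: 1 × 468 = 468
    Σ(broken) = 3176 kJ
  Bonds formed (products):
    C-H: 4 × 401 = 1604
    C=C: 1 × 603 = 603
    O-H: 2 × 468 = 936
    Σ(formed) = 3143 kJ
  ΔH_1 = 3176 − 3143 = +33 kJ
Reaction 2:
  Bonds broken (reactants):
    O-H: 4 × 468 = 1872
    Σ(broken) = 1872 kJ
  Bonds formed (products):
    H-H: 2 × 444 = 888
    O=O: 1 × 514 = 514
    Σ(formed) = 1402 kJ
  ΔH_2 = 1872 − 1402 = +470 kJ
ΔH_1 − ΔH_2 = −437 kJ, so reaction 1 has the more negative ΔH; |ΔH_1 − ΔH_2| = 437 kJ.

Reaction 1, by 437 kJ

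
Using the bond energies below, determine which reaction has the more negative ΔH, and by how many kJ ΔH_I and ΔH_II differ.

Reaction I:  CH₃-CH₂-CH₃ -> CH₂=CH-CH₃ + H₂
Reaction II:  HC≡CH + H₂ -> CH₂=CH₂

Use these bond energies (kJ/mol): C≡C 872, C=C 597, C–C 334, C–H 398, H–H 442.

Reaction I:
  Bonds broken (reactants):
    C–C: 2 × 334 = 668
    C–H: 8 × 398 = 3184
    Σ(broken) = 3852 kJ
  Bonds formed (products):
    C–C: 1 × 334 = 334
    C–H: 6 × 398 = 2388
    C=C: 1 × 597 = 597
    H–H: 1 × 442 = 442
    Σ(formed) = 3761 kJ
  ΔH_I = 3852 − 3761 = +91 kJ
Reaction II:
  Bonds broken (reactants):
    C≡C: 1 × 872 = 872
    C–H: 2 × 398 = 796
    H–H: 1 × 442 = 442
    Σ(broken) = 2110 kJ
  Bonds formed (products):
    C–H: 4 × 398 = 1592
    C=C: 1 × 597 = 597
    Σ(formed) = 2189 kJ
  ΔH_II = 2110 − 2189 = −79 kJ
ΔH_I − ΔH_II = +170 kJ, so reaction II has the more negative ΔH; |ΔH_I − ΔH_II| = 170 kJ.

Reaction II, by 170 kJ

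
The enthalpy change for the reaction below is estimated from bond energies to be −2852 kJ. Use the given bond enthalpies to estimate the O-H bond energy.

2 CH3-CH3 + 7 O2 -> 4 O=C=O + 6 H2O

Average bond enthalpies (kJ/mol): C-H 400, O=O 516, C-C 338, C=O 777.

Let D be the O-H bond energy.
Σ(broken) = 2×338 + 12×400 + 7×516 = 9088
Σ(formed) = 8×777 + 12×D = 6216 + 12D
ΔH = Σ(broken) − Σ(formed) = (9088) − (6216 + 12D) = +2872 − 12D
Setting this equal to −2852 kJ gives 12D = 5724, so D = 477 kJ/mol.

D(O-H) ≈ 477 kJ/mol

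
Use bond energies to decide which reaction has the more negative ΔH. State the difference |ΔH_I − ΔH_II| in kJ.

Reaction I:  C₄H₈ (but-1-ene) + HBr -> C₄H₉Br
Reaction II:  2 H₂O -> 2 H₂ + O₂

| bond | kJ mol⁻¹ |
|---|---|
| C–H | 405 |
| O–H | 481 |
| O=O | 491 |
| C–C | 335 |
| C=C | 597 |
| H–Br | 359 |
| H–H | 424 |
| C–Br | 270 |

Reaction I:
  Bonds broken (reactants):
    C–C: 2 × 335 = 670
    C–H: 8 × 405 = 3240
    C=C: 1 × 597 = 597
    H–Br: 1 × 359 = 359
    Σ(broken) = 4866 kJ
  Bonds formed (products):
    C–Br: 1 × 270 = 270
    C–C: 3 × 335 = 1005
    C–H: 9 × 405 = 3645
    Σ(formed) = 4920 kJ
  ΔH_I = 4866 − 4920 = −54 kJ
Reaction II:
  Bonds broken (reactants):
    O–H: 4 × 481 = 1924
    Σ(broken) = 1924 kJ
  Bonds formed (products):
    H–H: 2 × 424 = 848
    O=O: 1 × 491 = 491
    Σ(formed) = 1339 kJ
  ΔH_II = 1924 − 1339 = +585 kJ
ΔH_I − ΔH_II = −639 kJ, so reaction I has the more negative ΔH; |ΔH_I − ΔH_II| = 639 kJ.

Reaction I, by 639 kJ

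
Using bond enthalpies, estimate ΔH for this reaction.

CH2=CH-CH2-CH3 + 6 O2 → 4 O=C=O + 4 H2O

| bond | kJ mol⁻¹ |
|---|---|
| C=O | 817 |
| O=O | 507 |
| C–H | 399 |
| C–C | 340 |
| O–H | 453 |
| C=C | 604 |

ΔH ≈ −2642 kJ

Bonds broken (reactants):
  C–C: 2 × 340 = 680
  C–H: 8 × 399 = 3192
  C=C: 1 × 604 = 604
  O=O: 6 × 507 = 3042
  Σ(broken) = 7518 kJ
Bonds formed (products):
  C=O: 8 × 817 = 6536
  O–H: 8 × 453 = 3624
  Σ(formed) = 10160 kJ
ΔH = Σ(broken) − Σ(formed) = 7518 − 10160 = −2642 kJ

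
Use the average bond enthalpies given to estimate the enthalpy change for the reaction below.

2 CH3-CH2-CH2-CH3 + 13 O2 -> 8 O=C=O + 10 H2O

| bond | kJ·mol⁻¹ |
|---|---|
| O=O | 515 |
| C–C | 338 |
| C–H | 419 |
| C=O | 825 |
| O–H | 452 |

ΔH ≈ −5137 kJ

Bonds broken (reactants):
  C–C: 6 × 338 = 2028
  C–H: 20 × 419 = 8380
  O=O: 13 × 515 = 6695
  Σ(broken) = 17103 kJ
Bonds formed (products):
  C=O: 16 × 825 = 13200
  O–H: 20 × 452 = 9040
  Σ(formed) = 22240 kJ
ΔH = Σ(broken) − Σ(formed) = 17103 − 22240 = −5137 kJ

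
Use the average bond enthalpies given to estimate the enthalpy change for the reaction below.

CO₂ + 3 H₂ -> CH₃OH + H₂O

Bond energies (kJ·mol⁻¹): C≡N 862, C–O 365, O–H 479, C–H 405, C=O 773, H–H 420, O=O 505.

ΔH ≈ −211 kJ

Bonds broken (reactants):
  C=O: 2 × 773 = 1546
  H–H: 3 × 420 = 1260
  Σ(broken) = 2806 kJ
Bonds formed (products):
  C–H: 3 × 405 = 1215
  C–O: 1 × 365 = 365
  O–H: 3 × 479 = 1437
  Σ(formed) = 3017 kJ
ΔH = Σ(broken) − Σ(formed) = 2806 − 3017 = −211 kJ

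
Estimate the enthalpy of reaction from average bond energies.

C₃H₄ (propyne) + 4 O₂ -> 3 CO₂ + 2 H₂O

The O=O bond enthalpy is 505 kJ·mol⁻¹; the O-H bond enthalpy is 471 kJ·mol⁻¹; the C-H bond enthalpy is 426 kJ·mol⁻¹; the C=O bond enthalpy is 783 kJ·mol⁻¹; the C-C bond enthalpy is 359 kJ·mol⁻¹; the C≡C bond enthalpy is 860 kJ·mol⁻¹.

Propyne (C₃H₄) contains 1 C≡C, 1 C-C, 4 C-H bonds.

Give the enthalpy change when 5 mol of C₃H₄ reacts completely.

ΔH = −8195 kJ

Bonds broken (reactants):
  C≡C: 1 × 860 = 860
  C-C: 1 × 359 = 359
  C-H: 4 × 426 = 1704
  O=O: 4 × 505 = 2020
  Σ(broken) = 4943 kJ
Bonds formed (products):
  C=O: 6 × 783 = 4698
  O-H: 4 × 471 = 1884
  Σ(formed) = 6582 kJ
ΔH = Σ(broken) − Σ(formed) = 4943 − 6582 = −1639 kJ
For 5× the reaction as written: 5 × (−1639) = −8195 kJ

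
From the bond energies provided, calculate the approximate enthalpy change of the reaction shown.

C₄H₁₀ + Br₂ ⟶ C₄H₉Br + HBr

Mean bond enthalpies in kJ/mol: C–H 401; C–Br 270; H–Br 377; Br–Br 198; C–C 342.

Bonds broken (reactants):
  Br–Br: 1 × 198 = 198
  C–C: 3 × 342 = 1026
  C–H: 10 × 401 = 4010
  Σ(broken) = 5234 kJ
Bonds formed (products):
  C–Br: 1 × 270 = 270
  C–C: 3 × 342 = 1026
  C–H: 9 × 401 = 3609
  H–Br: 1 × 377 = 377
  Σ(formed) = 5282 kJ
ΔH = Σ(broken) − Σ(formed) = 5234 − 5282 = −48 kJ

ΔH ≈ −48 kJ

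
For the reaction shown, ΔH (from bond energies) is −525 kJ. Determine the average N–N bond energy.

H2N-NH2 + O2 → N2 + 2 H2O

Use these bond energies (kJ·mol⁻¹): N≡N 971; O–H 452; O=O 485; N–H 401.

Let D be the N–N bond energy.
Σ(broken) = 4×401 + 1×D + 1×485 = 2089 + D
Σ(formed) = 1×971 + 4×452 = 2779
ΔH = Σ(broken) − Σ(formed) = (2089 + D) − (2779) = −690 + D
Setting this equal to −525 kJ gives D = 165 kJ/mol.

D(N–N) ≈ 165 kJ/mol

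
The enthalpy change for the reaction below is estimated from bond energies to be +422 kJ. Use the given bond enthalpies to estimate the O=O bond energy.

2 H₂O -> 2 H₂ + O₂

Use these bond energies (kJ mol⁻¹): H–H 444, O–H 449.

D(O=O) ≈ 486 kJ/mol

Let D be the O=O bond energy.
Σ(broken) = 4×449 = 1796
Σ(formed) = 2×444 + 1×D = 888 + D
ΔH = Σ(broken) − Σ(formed) = (1796) − (888 + D) = +908 − D
Setting this equal to +422 kJ gives D = 486 kJ/mol.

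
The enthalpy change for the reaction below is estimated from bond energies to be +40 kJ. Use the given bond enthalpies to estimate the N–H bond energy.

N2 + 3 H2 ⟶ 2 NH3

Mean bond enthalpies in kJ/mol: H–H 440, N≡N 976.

D(N–H) ≈ 376 kJ/mol

Let D be the N–H bond energy.
Σ(broken) = 3×440 + 1×976 = 2296
Σ(formed) = 6×D = 6D
ΔH = Σ(broken) − Σ(formed) = (2296) − (6D) = +2296 − 6D
Setting this equal to +40 kJ gives 6D = 2256, so D = 376 kJ/mol.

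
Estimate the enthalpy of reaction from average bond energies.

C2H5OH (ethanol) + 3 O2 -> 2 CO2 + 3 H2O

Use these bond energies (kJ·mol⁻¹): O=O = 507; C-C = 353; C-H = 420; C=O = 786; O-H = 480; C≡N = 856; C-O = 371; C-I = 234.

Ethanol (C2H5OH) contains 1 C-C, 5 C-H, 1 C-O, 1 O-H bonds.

Bonds broken (reactants):
  C-C: 1 × 353 = 353
  C-H: 5 × 420 = 2100
  C-O: 1 × 371 = 371
  O-H: 1 × 480 = 480
  O=O: 3 × 507 = 1521
  Σ(broken) = 4825 kJ
Bonds formed (products):
  C=O: 4 × 786 = 3144
  O-H: 6 × 480 = 2880
  Σ(formed) = 6024 kJ
ΔH = Σ(broken) − Σ(formed) = 4825 − 6024 = −1199 kJ

ΔH ≈ −1199 kJ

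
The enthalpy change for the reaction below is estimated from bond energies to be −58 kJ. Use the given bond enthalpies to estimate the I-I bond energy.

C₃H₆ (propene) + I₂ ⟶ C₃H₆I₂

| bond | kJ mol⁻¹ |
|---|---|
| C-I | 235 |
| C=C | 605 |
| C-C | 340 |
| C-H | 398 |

D(I-I) ≈ 147 kJ/mol

Let D be the I-I bond energy.
Σ(broken) = 1×340 + 6×398 + 1×605 + 1×D = 3333 + D
Σ(formed) = 2×340 + 6×398 + 2×235 = 3538
ΔH = Σ(broken) − Σ(formed) = (3333 + D) − (3538) = −205 + D
Setting this equal to −58 kJ gives D = 147 kJ/mol.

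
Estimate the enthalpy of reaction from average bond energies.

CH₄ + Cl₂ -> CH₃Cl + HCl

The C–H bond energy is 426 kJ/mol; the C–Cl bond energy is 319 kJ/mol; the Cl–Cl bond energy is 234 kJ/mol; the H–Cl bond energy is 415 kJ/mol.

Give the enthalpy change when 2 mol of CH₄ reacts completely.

Bonds broken (reactants):
  C–H: 4 × 426 = 1704
  Cl–Cl: 1 × 234 = 234
  Σ(broken) = 1938 kJ
Bonds formed (products):
  C–Cl: 1 × 319 = 319
  C–H: 3 × 426 = 1278
  H–Cl: 1 × 415 = 415
  Σ(formed) = 2012 kJ
ΔH = Σ(broken) − Σ(formed) = 1938 − 2012 = −74 kJ
For 2× the reaction as written: 2 × (−74) = −148 kJ

ΔH = −148 kJ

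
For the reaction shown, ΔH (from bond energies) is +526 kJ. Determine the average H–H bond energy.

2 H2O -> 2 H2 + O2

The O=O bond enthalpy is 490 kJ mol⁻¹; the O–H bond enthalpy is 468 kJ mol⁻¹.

D(H–H) ≈ 428 kJ/mol

Let D be the H–H bond energy.
Σ(broken) = 4×468 = 1872
Σ(formed) = 2×D + 1×490 = 490 + 2D
ΔH = Σ(broken) − Σ(formed) = (1872) − (490 + 2D) = +1382 − 2D
Setting this equal to +526 kJ gives 2D = 856, so D = 428 kJ/mol.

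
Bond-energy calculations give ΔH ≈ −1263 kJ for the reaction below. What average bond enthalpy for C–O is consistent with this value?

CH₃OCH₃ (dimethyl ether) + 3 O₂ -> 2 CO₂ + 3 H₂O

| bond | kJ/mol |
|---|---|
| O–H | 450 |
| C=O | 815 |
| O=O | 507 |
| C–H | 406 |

Let D be the C–O bond energy.
Σ(broken) = 6×406 + 2×D + 3×507 = 3957 + 2D
Σ(formed) = 4×815 + 6×450 = 5960
ΔH = Σ(broken) − Σ(formed) = (3957 + 2D) − (5960) = −2003 + 2D
Setting this equal to −1263 kJ gives 2D = 740, so D = 370 kJ/mol.

D(C–O) ≈ 370 kJ/mol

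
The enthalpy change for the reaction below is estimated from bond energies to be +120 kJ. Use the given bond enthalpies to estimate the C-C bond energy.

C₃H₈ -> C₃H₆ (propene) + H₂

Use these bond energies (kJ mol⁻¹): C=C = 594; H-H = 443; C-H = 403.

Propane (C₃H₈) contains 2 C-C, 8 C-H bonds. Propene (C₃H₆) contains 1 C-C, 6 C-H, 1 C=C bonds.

Let D be the C-C bond energy.
Σ(broken) = 2×D + 8×403 = 3224 + 2D
Σ(formed) = 1×D + 6×403 + 1×594 + 1×443 = 3455 + D
ΔH = Σ(broken) − Σ(formed) = (3224 + 2D) − (3455 + D) = −231 + D
Setting this equal to +120 kJ gives D = 351 kJ/mol.

D(C-C) ≈ 351 kJ/mol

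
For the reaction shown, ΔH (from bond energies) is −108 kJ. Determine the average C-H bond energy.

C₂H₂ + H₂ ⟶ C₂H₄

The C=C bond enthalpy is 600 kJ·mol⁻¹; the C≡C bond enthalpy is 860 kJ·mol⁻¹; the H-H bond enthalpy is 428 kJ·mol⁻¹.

D(C-H) ≈ 398 kJ/mol

Let D be the C-H bond energy.
Σ(broken) = 1×860 + 2×D + 1×428 = 1288 + 2D
Σ(formed) = 4×D + 1×600 = 600 + 4D
ΔH = Σ(broken) − Σ(formed) = (1288 + 2D) − (600 + 4D) = +688 − 2D
Setting this equal to −108 kJ gives 2D = 796, so D = 398 kJ/mol.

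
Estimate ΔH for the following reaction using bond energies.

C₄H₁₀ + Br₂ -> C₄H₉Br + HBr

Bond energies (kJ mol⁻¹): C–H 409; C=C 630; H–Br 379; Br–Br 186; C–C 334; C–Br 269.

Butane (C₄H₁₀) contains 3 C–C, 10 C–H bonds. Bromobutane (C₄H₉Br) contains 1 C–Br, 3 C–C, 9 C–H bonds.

Bonds broken (reactants):
  Br–Br: 1 × 186 = 186
  C–C: 3 × 334 = 1002
  C–H: 10 × 409 = 4090
  Σ(broken) = 5278 kJ
Bonds formed (products):
  C–Br: 1 × 269 = 269
  C–C: 3 × 334 = 1002
  C–H: 9 × 409 = 3681
  H–Br: 1 × 379 = 379
  Σ(formed) = 5331 kJ
ΔH = Σ(broken) − Σ(formed) = 5278 − 5331 = −53 kJ

ΔH ≈ −53 kJ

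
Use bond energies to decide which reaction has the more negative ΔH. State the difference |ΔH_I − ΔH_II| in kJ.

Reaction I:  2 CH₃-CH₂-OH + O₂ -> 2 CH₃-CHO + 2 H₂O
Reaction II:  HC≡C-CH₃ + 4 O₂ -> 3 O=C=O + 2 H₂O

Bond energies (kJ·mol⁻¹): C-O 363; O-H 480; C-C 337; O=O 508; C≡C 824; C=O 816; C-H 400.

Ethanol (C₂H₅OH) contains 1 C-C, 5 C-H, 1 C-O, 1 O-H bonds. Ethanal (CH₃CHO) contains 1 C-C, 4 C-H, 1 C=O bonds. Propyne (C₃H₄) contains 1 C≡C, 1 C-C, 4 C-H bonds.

Reaction II, by 1465 kJ

Reaction I:
  Bonds broken (reactants):
    C-C: 2 × 337 = 674
    C-H: 10 × 400 = 4000
    C-O: 2 × 363 = 726
    O-H: 2 × 480 = 960
    O=O: 1 × 508 = 508
    Σ(broken) = 6868 kJ
  Bonds formed (products):
    C-C: 2 × 337 = 674
    C-H: 8 × 400 = 3200
    C=O: 2 × 816 = 1632
    O-H: 4 × 480 = 1920
    Σ(formed) = 7426 kJ
  ΔH_I = 6868 − 7426 = −558 kJ
Reaction II:
  Bonds broken (reactants):
    C≡C: 1 × 824 = 824
    C-C: 1 × 337 = 337
    C-H: 4 × 400 = 1600
    O=O: 4 × 508 = 2032
    Σ(broken) = 4793 kJ
  Bonds formed (products):
    C=O: 6 × 816 = 4896
    O-H: 4 × 480 = 1920
    Σ(formed) = 6816 kJ
  ΔH_II = 4793 − 6816 = −2023 kJ
ΔH_I − ΔH_II = +1465 kJ, so reaction II has the more negative ΔH; |ΔH_I − ΔH_II| = 1465 kJ.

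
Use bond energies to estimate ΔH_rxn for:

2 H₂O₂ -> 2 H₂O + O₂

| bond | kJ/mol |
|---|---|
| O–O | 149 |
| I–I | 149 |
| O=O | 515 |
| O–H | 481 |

ΔH ≈ −217 kJ

Bonds broken (reactants):
  O–H: 4 × 481 = 1924
  O–O: 2 × 149 = 298
  Σ(broken) = 2222 kJ
Bonds formed (products):
  O–H: 4 × 481 = 1924
  O=O: 1 × 515 = 515
  Σ(formed) = 2439 kJ
ΔH = Σ(broken) − Σ(formed) = 2222 − 2439 = −217 kJ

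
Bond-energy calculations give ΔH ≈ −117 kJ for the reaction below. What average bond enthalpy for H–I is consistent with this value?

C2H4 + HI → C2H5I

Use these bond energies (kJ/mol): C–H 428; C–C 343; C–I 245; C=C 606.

D(H–I) ≈ 293 kJ/mol

Let D be the H–I bond energy.
Σ(broken) = 4×428 + 1×606 + 1×D = 2318 + D
Σ(formed) = 1×343 + 5×428 + 1×245 = 2728
ΔH = Σ(broken) − Σ(formed) = (2318 + D) − (2728) = −410 + D
Setting this equal to −117 kJ gives D = 293 kJ/mol.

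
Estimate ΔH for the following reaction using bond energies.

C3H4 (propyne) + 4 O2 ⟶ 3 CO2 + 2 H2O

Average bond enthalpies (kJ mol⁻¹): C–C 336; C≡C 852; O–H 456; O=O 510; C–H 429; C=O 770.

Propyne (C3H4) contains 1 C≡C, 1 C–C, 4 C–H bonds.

ΔH ≈ −1500 kJ

Bonds broken (reactants):
  C≡C: 1 × 852 = 852
  C–C: 1 × 336 = 336
  C–H: 4 × 429 = 1716
  O=O: 4 × 510 = 2040
  Σ(broken) = 4944 kJ
Bonds formed (products):
  C=O: 6 × 770 = 4620
  O–H: 4 × 456 = 1824
  Σ(formed) = 6444 kJ
ΔH = Σ(broken) − Σ(formed) = 4944 − 6444 = −1500 kJ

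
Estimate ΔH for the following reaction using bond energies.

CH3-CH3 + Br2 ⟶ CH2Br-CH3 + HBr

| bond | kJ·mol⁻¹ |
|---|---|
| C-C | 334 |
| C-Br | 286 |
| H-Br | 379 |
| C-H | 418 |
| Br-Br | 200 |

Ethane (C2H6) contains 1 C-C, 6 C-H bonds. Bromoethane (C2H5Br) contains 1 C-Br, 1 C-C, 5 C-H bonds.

Bonds broken (reactants):
  Br-Br: 1 × 200 = 200
  C-C: 1 × 334 = 334
  C-H: 6 × 418 = 2508
  Σ(broken) = 3042 kJ
Bonds formed (products):
  C-Br: 1 × 286 = 286
  C-C: 1 × 334 = 334
  C-H: 5 × 418 = 2090
  H-Br: 1 × 379 = 379
  Σ(formed) = 3089 kJ
ΔH = Σ(broken) − Σ(formed) = 3042 − 3089 = −47 kJ

ΔH ≈ −47 kJ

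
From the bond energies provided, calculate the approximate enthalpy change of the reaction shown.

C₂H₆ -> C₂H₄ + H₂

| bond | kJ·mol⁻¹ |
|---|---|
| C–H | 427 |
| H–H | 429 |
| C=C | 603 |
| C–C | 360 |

Bonds broken (reactants):
  C–C: 1 × 360 = 360
  C–H: 6 × 427 = 2562
  Σ(broken) = 2922 kJ
Bonds formed (products):
  C–H: 4 × 427 = 1708
  C=C: 1 × 603 = 603
  H–H: 1 × 429 = 429
  Σ(formed) = 2740 kJ
ΔH = Σ(broken) − Σ(formed) = 2922 − 2740 = +182 kJ

ΔH ≈ +182 kJ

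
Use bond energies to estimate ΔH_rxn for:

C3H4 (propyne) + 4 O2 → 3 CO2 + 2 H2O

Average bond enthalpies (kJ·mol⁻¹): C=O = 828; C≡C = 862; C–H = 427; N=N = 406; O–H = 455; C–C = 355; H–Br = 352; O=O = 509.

Bonds broken (reactants):
  C≡C: 1 × 862 = 862
  C–C: 1 × 355 = 355
  C–H: 4 × 427 = 1708
  O=O: 4 × 509 = 2036
  Σ(broken) = 4961 kJ
Bonds formed (products):
  C=O: 6 × 828 = 4968
  O–H: 4 × 455 = 1820
  Σ(formed) = 6788 kJ
ΔH = Σ(broken) − Σ(formed) = 4961 − 6788 = −1827 kJ

ΔH ≈ −1827 kJ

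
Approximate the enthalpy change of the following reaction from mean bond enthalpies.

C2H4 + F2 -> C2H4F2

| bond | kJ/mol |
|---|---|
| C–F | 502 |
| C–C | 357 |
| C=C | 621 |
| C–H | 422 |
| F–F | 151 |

ΔH ≈ −589 kJ

Bonds broken (reactants):
  C–H: 4 × 422 = 1688
  C=C: 1 × 621 = 621
  F–F: 1 × 151 = 151
  Σ(broken) = 2460 kJ
Bonds formed (products):
  C–C: 1 × 357 = 357
  C–F: 2 × 502 = 1004
  C–H: 4 × 422 = 1688
  Σ(formed) = 3049 kJ
ΔH = Σ(broken) − Σ(formed) = 2460 − 3049 = −589 kJ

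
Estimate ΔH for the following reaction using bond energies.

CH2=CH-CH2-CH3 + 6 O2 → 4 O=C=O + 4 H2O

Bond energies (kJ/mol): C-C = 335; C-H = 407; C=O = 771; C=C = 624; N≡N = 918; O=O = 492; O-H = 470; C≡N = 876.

ΔH ≈ −2426 kJ

Bonds broken (reactants):
  C-C: 2 × 335 = 670
  C-H: 8 × 407 = 3256
  C=C: 1 × 624 = 624
  O=O: 6 × 492 = 2952
  Σ(broken) = 7502 kJ
Bonds formed (products):
  C=O: 8 × 771 = 6168
  O-H: 8 × 470 = 3760
  Σ(formed) = 9928 kJ
ΔH = Σ(broken) − Σ(formed) = 7502 − 9928 = −2426 kJ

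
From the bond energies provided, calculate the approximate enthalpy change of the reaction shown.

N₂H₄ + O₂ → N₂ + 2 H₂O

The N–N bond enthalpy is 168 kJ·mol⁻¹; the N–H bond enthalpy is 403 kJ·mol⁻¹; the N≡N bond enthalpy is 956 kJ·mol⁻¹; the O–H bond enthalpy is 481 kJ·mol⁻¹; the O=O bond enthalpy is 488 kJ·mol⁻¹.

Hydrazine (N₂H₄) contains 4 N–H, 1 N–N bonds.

ΔH ≈ −612 kJ

Bonds broken (reactants):
  N–H: 4 × 403 = 1612
  N–N: 1 × 168 = 168
  O=O: 1 × 488 = 488
  Σ(broken) = 2268 kJ
Bonds formed (products):
  N≡N: 1 × 956 = 956
  O–H: 4 × 481 = 1924
  Σ(formed) = 2880 kJ
ΔH = Σ(broken) − Σ(formed) = 2268 − 2880 = −612 kJ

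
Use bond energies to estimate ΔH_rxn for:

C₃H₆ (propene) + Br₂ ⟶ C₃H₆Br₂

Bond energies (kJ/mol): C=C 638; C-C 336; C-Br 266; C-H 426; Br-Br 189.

ΔH ≈ −41 kJ

Bonds broken (reactants):
  Br-Br: 1 × 189 = 189
  C-C: 1 × 336 = 336
  C-H: 6 × 426 = 2556
  C=C: 1 × 638 = 638
  Σ(broken) = 3719 kJ
Bonds formed (products):
  C-Br: 2 × 266 = 532
  C-C: 2 × 336 = 672
  C-H: 6 × 426 = 2556
  Σ(formed) = 3760 kJ
ΔH = Σ(broken) − Σ(formed) = 3719 − 3760 = −41 kJ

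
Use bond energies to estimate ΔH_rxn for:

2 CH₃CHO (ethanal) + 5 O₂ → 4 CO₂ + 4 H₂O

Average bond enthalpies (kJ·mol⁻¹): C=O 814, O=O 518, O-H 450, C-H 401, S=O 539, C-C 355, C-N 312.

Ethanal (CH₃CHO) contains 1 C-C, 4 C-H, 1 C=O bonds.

ΔH ≈ −1976 kJ

Bonds broken (reactants):
  C-C: 2 × 355 = 710
  C-H: 8 × 401 = 3208
  C=O: 2 × 814 = 1628
  O=O: 5 × 518 = 2590
  Σ(broken) = 8136 kJ
Bonds formed (products):
  C=O: 8 × 814 = 6512
  O-H: 8 × 450 = 3600
  Σ(formed) = 10112 kJ
ΔH = Σ(broken) − Σ(formed) = 8136 − 10112 = −1976 kJ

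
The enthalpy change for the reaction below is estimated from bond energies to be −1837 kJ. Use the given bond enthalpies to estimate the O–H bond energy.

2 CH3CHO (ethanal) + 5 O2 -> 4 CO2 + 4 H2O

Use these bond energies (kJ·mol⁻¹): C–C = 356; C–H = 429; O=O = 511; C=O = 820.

D(O–H) ≈ 452 kJ/mol

Let D be the O–H bond energy.
Σ(broken) = 2×356 + 8×429 + 2×820 + 5×511 = 8339
Σ(formed) = 8×820 + 8×D = 6560 + 8D
ΔH = Σ(broken) − Σ(formed) = (8339) − (6560 + 8D) = +1779 − 8D
Setting this equal to −1837 kJ gives 8D = 3616, so D = 452 kJ/mol.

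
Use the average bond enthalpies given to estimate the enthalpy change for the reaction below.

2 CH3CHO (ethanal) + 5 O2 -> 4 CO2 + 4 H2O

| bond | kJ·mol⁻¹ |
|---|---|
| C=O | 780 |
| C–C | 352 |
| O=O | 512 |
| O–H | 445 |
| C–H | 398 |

ΔH ≈ −1792 kJ

Bonds broken (reactants):
  C–C: 2 × 352 = 704
  C–H: 8 × 398 = 3184
  C=O: 2 × 780 = 1560
  O=O: 5 × 512 = 2560
  Σ(broken) = 8008 kJ
Bonds formed (products):
  C=O: 8 × 780 = 6240
  O–H: 8 × 445 = 3560
  Σ(formed) = 9800 kJ
ΔH = Σ(broken) − Σ(formed) = 8008 − 9800 = −1792 kJ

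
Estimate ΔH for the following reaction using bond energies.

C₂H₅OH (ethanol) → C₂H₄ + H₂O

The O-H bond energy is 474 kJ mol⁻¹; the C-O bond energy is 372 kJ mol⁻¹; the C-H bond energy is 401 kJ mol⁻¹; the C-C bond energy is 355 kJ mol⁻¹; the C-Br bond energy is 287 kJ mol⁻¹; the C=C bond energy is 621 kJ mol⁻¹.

ΔH ≈ +33 kJ

Bonds broken (reactants):
  C-C: 1 × 355 = 355
  C-H: 5 × 401 = 2005
  C-O: 1 × 372 = 372
  O-H: 1 × 474 = 474
  Σ(broken) = 3206 kJ
Bonds formed (products):
  C-H: 4 × 401 = 1604
  C=C: 1 × 621 = 621
  O-H: 2 × 474 = 948
  Σ(formed) = 3173 kJ
ΔH = Σ(broken) − Σ(formed) = 3206 − 3173 = +33 kJ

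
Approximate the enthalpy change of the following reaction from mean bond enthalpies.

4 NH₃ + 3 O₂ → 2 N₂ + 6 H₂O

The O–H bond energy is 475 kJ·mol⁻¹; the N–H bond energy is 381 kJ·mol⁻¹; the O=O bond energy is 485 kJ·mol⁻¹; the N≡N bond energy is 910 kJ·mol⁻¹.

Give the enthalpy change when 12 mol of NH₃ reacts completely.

Bonds broken (reactants):
  N–H: 12 × 381 = 4572
  O=O: 3 × 485 = 1455
  Σ(broken) = 6027 kJ
Bonds formed (products):
  N≡N: 2 × 910 = 1820
  O–H: 12 × 475 = 5700
  Σ(formed) = 7520 kJ
ΔH = Σ(broken) − Σ(formed) = 6027 − 7520 = −1493 kJ
For 3× the reaction as written: 3 × (−1493) = −4479 kJ

ΔH = −4479 kJ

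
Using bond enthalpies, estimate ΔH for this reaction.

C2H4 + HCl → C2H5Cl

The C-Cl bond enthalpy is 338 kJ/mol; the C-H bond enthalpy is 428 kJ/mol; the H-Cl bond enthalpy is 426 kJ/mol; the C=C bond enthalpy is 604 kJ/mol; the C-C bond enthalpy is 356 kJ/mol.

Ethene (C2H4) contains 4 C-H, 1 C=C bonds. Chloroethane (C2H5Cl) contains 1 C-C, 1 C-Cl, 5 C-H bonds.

Bonds broken (reactants):
  C-H: 4 × 428 = 1712
  C=C: 1 × 604 = 604
  H-Cl: 1 × 426 = 426
  Σ(broken) = 2742 kJ
Bonds formed (products):
  C-C: 1 × 356 = 356
  C-Cl: 1 × 338 = 338
  C-H: 5 × 428 = 2140
  Σ(formed) = 2834 kJ
ΔH = Σ(broken) − Σ(formed) = 2742 − 2834 = −92 kJ

ΔH ≈ −92 kJ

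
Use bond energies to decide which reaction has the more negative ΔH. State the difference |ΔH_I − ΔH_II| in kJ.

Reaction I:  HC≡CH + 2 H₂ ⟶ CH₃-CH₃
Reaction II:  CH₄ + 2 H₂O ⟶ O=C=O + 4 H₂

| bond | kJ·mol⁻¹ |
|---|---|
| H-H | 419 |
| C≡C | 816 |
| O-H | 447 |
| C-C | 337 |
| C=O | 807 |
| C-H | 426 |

Reaction I:
  Bonds broken (reactants):
    C≡C: 1 × 816 = 816
    C-H: 2 × 426 = 852
    H-H: 2 × 419 = 838
    Σ(broken) = 2506 kJ
  Bonds formed (products):
    C-C: 1 × 337 = 337
    C-H: 6 × 426 = 2556
    Σ(formed) = 2893 kJ
  ΔH_I = 2506 − 2893 = −387 kJ
Reaction II:
  Bonds broken (reactants):
    C-H: 4 × 426 = 1704
    O-H: 4 × 447 = 1788
    Σ(broken) = 3492 kJ
  Bonds formed (products):
    C=O: 2 × 807 = 1614
    H-H: 4 × 419 = 1676
    Σ(formed) = 3290 kJ
  ΔH_II = 3492 − 3290 = +202 kJ
ΔH_I − ΔH_II = −589 kJ, so reaction I has the more negative ΔH; |ΔH_I − ΔH_II| = 589 kJ.

Reaction I, by 589 kJ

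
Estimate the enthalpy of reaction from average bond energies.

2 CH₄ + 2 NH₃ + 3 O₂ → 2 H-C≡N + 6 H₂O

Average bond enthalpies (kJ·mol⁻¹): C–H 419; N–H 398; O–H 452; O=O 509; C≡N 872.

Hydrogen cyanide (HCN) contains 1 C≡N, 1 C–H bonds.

ΔH ≈ −739 kJ

Bonds broken (reactants):
  C–H: 8 × 419 = 3352
  N–H: 6 × 398 = 2388
  O=O: 3 × 509 = 1527
  Σ(broken) = 7267 kJ
Bonds formed (products):
  C≡N: 2 × 872 = 1744
  C–H: 2 × 419 = 838
  O–H: 12 × 452 = 5424
  Σ(formed) = 8006 kJ
ΔH = Σ(broken) − Σ(formed) = 7267 − 8006 = −739 kJ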